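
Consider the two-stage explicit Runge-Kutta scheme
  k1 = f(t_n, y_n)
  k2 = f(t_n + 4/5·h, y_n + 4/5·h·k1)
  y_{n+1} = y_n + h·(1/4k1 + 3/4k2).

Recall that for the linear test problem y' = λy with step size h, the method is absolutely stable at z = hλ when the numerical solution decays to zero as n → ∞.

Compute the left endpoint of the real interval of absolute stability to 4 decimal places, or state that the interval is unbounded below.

With y'=λy (z=hλ):
  k1=λy_n ⇒ h·k1=z·y_n;  k2=λ(1+4/5z)y_n ⇒ h·k2=z(1+4/5z)y_n
  y_{n+1}/y_n = 1 + 1/4z + 3/4z(1+4/5z) = 1 + z + 3/5z²
  ⇒ R(z) = 1 + z + 3/5z².

Solve |R(x)|<1 on ℝ⁻.
x=-1.67: |R|=1.0033
R=1: x+3/5x²=0 ⇒ x=−5/3=-1.6667; min R=1−1/(4·3/5)=0.5833>−1
Confirm numerically:
  x=-1.404: |R|=0.77873 <1
  x=-1.260: |R|=0.69256 <1
  x=-0.817: |R|=0.58349 <1
  x=-2.264: |R|=1.81142 >1
  x=-2.141: |R|=1.60933 >1
  x=-1.744: |R|=1.08092 >1
So |R|<1 on (-1.6667, 0).

left endpoint -1.6667.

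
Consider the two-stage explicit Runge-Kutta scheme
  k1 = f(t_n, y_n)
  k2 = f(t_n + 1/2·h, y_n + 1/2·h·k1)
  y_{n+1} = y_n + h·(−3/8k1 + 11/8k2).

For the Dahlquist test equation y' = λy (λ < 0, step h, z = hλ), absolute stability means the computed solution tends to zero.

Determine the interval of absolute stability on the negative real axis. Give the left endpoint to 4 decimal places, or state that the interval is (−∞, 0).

With y'=λy (z=hλ):
  k1=λy_n ⇒ h·k1=z·y_n;  k2=λ(1+1/2z)y_n ⇒ h·k2=z(1+1/2z)y_n
  y_{n+1}/y_n = 1 − 3/8z + 11/8z(1+1/2z) = 1 + z + 11/16z²
  so R(z) = 1 + z + 11/16z².

Solve |R(x)|<1 on ℝ⁻.
x=-0.37: |R|=0.7241
R=1: x+11/16x²=0 ⇒ x=−16/11=-1.4545; min R=1−1/(4·11/16)=0.6364>−1
Confirm numerically:
  x=-1.409: |R|=0.95588 <1
  x=-1.163: |R|=0.76689 <1
  x=-0.659: |R|=0.63957 <1
  x=-2.004: |R|=1.75701 >1
  x=-1.789: |R|=1.41136 >1
So |R|<1 on (-1.4545, 0).

z∈(-1.4545,0).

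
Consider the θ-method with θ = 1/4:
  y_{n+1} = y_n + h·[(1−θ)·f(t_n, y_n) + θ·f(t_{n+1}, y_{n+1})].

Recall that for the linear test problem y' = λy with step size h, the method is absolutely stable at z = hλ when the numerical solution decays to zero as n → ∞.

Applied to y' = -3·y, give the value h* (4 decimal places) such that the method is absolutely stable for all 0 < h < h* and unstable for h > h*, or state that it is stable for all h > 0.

On y'=λy, z=hλ:
  y_{n+1} = y_n + z·[3/4·y_n + 1/4·y_{n+1}] ⇒ (1 − 1/4z)y_{n+1} = (1 + 3/4z)y_n
  R(z) = (1 + 3/4z)/(1 − 1/4z).

Need |R(x)|<1, x<0.
x=-0.39: |R|=0.6446
R=−1: 1+3/4x = −1+1/4x ⇒ -1/2x=2 ⇒ x=2/(-1/2)=-4.0000
Confirm numerically:
  x=-3.486: |R|=0.86268 <1
  x=-3.038: |R|=0.72663 <1
  x=-1.811: |R|=0.24660 <1
  x=-4.512: |R|=1.12030 >1
  x=-4.281: |R|=1.06787 >1
  x=-4.263: |R|=1.06366 >1
Stable set (-4.0000, 0).

(-4.0000,0); λ=-3 ⇒ h* = (4)/3 = 1.3333.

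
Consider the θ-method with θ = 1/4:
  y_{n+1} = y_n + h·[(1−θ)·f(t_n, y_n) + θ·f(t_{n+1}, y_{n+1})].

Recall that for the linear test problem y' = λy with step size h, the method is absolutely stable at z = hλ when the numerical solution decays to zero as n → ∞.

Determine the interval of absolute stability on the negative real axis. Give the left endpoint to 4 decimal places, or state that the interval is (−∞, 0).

z∈(-4.0000,0).

Set f=λy, z=hλ:
  y_{n+1} = y_n + z·[3/4·y_n + 1/4·y_{n+1}] ⇒ (1 − 1/4z)y_{n+1} = (1 + 3/4z)y_n
  so R(z) = (1 + 3/4z)/(1 − 1/4z).

Boundary: |R(x)|=1, x<0.
x=-1.68: |R|=0.1831
R=−1: 1+3/4x = −1+1/4x ⇒ -1/2x=2 ⇒ x=2/(-1/2)=-4.0000
Confirm numerically:
  x=-3.637: |R|=0.90494 <1
  x=-3.264: |R|=0.79736 <1
  x=-2.830: |R|=0.65739 <1
  x=-2.105: |R|=0.37920 <1
  x=-4.194: |R|=1.04735 >1
  x=-4.177: |R|=1.04329 >1
Stable set (-4.0000, 0).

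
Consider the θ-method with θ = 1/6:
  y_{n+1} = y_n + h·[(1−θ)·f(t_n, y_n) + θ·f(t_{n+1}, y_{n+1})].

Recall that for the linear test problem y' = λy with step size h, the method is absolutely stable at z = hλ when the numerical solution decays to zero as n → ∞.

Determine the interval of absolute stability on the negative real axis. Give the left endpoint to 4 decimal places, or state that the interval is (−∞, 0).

z∈(-3.0000,0).

On y'=λy, z=hλ:
  y_{n+1} = y_n + z·[5/6·y_n + 1/6·y_{n+1}] ⇒ (1 − 1/6z)y_{n+1} = (1 + 5/6z)y_n
  R(z) = (1 + 5/6z)/(1 − 1/6z).

Solve |R(x)|<1 on ℝ⁻.
x=-1.12: |R|=0.0562
R=−1: 1+5/6x = −1+1/6x ⇒ -2/3x=2 ⇒ x=2/(-2/3)=-3.0000
Confirm numerically:
  x=-2.694: |R|=0.85921 <1
  x=-1.915: |R|=0.45167 <1
  x=-1.495: |R|=0.19680 <1
  x=-3.154: |R|=1.06729 >1
  x=-3.131: |R|=1.05739 >1
  x=-3.087: |R|=1.03830 >1
Stable set (-3.0000, 0).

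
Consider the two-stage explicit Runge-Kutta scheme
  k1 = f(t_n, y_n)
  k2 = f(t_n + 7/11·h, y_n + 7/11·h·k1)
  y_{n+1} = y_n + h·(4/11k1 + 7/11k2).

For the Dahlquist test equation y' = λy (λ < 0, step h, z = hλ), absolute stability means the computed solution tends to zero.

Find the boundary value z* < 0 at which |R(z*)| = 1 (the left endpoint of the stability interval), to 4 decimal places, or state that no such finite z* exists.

Test eqn y'=λy, z=hλ:
  k1=λy_n ⇒ h·k1=z·y_n;  k2=λ(1+7/11z)y_n ⇒ h·k2=z(1+7/11z)y_n
  y_{n+1}/y_n = 1 + 4/11z + 7/11z(1+7/11z) = 1 + z + 49/121z²
  R(z) = 1 + z + 49/121z².

Need |R(x)|<1, x<0.
x=-1.27: |R|=0.3832
R=1: x+49/121x²=0 ⇒ x=−121/49=-2.4694; min R=1−1/(4·49/121)=0.3827>−1
Confirm numerically:
  x=-1.985: |R|=0.61063 <1
  x=-1.914: |R|=0.56952 <1
  x=-1.536: |R|=0.41942 <1
  x=-1.304: |R|=0.38460 <1
  x=-2.901: |R|=1.50705 >1
  x=-2.635: |R|=1.17672 >1
So |R|<1 on (-2.4694, 0).

z* = -2.4694.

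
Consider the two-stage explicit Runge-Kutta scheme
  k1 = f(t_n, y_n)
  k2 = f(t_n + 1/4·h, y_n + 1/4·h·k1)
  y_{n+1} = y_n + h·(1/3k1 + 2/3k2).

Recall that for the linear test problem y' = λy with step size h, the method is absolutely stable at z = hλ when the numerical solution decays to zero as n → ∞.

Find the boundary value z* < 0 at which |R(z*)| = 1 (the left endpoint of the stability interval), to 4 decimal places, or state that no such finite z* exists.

On y'=λy, z=hλ:
  k1=λy_n ⇒ h·k1=z·y_n;  k2=λ(1+1/4z)y_n ⇒ h·k2=z(1+1/4z)y_n
  y_{n+1}/y_n = 1 + 1/3z + 2/3z(1+1/4z) = 1 + z + 1/6z²
  R(z) = 1 + z + 1/6z².

Solve |R(x)|<1 on ℝ⁻.
x=-0.94: |R|=0.2073
R=1: x+1/6x²=0 ⇒ x=−6=-6.0000; min R=1−1/(4·1/6)=-0.5000>−1
Confirm numerically:
  x=-3.533: |R|=0.45265 <1
  x=-3.469: |R|=0.46334 <1
  x=-3.371: |R|=0.47706 <1
  x=-6.575: |R|=1.63010 >1
  x=-6.259: |R|=1.27018 >1
  x=-6.145: |R|=1.14850 >1
Interval (-6.0000, 0).

z* = -6.0000.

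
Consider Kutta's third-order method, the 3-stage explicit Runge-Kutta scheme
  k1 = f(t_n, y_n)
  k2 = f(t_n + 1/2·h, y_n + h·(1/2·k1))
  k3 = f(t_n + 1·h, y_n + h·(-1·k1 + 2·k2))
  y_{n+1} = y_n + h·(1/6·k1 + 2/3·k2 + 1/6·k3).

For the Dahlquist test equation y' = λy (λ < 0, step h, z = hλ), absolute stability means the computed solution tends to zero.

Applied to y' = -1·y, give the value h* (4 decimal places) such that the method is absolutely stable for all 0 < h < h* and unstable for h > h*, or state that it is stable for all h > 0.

(-2.5127,0); λ=-1 ⇒ h* = 2.5127.

Test eqn y'=λy, z=hλ:
  order 3, 3-stage ⇒ R(z)=1+z+z^2/2+z^3/6
  (e.g. R(-0.75)=0.46094, |R|=0.46094)

Solve |R(x)|<1 on ℝ⁻.
x=-0.75: |R|=0.4609
|R(-2.05)|=0.3846 |R(-1.41)|=0.1168 |R(-0.78)|=0.4451
Bisect:
  x_lo=-3.0709 |R|=2.1824  x_hi=-0.2768 |R|=0.7579
  mid=-1.67388 |R|=0.05461 →hi
  mid=-2.37240 |R|=0.78369 →hi
  mid=-2.72166 |R|=1.37804 →lo
  mid=-2.54703 |R|=1.05727 →lo
  mid=-2.45972 |R|=0.91491 →hi
  mid=-2.50338 |R|=0.98466 →hi
  mid=-2.52520 |R|=1.02060 →lo
  mid=-2.51429 |R|=1.00254 →lo
  ...
  [-2.51275,-2.51258] ⇒ x*=-2.5127
Interval (-2.5127, 0).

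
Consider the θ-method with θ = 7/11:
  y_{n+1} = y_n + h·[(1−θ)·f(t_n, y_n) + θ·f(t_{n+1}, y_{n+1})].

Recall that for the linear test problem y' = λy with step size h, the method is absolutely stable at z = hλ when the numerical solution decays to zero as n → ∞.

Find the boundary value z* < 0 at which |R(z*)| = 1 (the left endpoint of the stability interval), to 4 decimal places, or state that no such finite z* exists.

unbounded; (−∞, 0).

Test eqn y'=λy, z=hλ:
  y_{n+1} = y_n + z·[4/11·y_n + 7/11·y_{n+1}] ⇒ (1 − 7/11z)y_{n+1} = (1 + 4/11z)y_n
  so R(z) = (1 + 4/11z)/(1 − 7/11z).

Solve |R(x)|<1 on ℝ⁻.
x=-0.49: |R|=0.6265
x=-2: |R|=0.1200
x=-10: |R|=0.3580
x=-100: |R|=0.5471
θ=7/11≥1/2 ⇒ |1+4/11x|<|1−7/11x| ∀x<0 ⇒ unbounded interval.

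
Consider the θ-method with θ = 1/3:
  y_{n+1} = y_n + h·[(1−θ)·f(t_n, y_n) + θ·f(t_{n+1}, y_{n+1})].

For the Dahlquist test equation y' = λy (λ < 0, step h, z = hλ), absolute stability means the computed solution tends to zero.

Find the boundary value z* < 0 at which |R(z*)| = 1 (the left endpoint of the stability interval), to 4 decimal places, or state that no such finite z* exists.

On y'=λy, z=hλ:
  y_{n+1} = y_n + z·[2/3·y_n + 1/3·y_{n+1}] ⇒ (1 − 1/3z)y_{n+1} = (1 + 2/3z)y_n
  ⇒ R(z) = (1 + 2/3z)/(1 − 1/3z).

Boundary: |R(x)|=1, x<0.
x=-0.36: |R|=0.6786
R=−1: 1+2/3x = −1+1/3x ⇒ -1/3x=2 ⇒ x=2/(-1/3)=-6.0000
Confirm numerically:
  x=-5.837: |R|=0.98155 <1
  x=-5.177: |R|=0.89935 <1
  x=-3.479: |R|=0.61090 <1
  x=-6.475: |R|=1.05013 >1
  x=-6.298: |R|=1.03205 >1
  x=-6.222: |R|=1.02407 >1
Stable set (-6.0000, 0).

left endpoint -6.0000.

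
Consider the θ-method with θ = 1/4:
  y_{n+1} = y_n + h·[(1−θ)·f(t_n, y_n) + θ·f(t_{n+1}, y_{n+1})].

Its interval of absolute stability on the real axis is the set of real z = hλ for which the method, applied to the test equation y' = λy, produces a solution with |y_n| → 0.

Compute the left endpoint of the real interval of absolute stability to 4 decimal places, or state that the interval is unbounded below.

Test eqn y'=λy, z=hλ:
  y_{n+1} = y_n + z·[3/4·y_n + 1/4·y_{n+1}] ⇒ (1 − 1/4z)y_{n+1} = (1 + 3/4z)y_n
  ⇒ R(z) = (1 + 3/4z)/(1 − 1/4z).

Solve |R(x)|<1 on ℝ⁻.
x=-0.66: |R|=0.4335
R=−1: 1+3/4x = −1+1/4x ⇒ -1/2x=2 ⇒ x=2/(-1/2)=-4.0000
Confirm numerically:
  x=-3.194: |R|=0.77592 <1
  x=-3.033: |R|=0.72501 <1
  x=-2.543: |R|=0.55464 <1
  x=-1.882: |R|=0.27984 <1
  x=-4.575: |R|=1.13411 >1
  x=-4.144: |R|=1.03536 >1
Stable set (-4.0000, 0).

z* = -4.0000.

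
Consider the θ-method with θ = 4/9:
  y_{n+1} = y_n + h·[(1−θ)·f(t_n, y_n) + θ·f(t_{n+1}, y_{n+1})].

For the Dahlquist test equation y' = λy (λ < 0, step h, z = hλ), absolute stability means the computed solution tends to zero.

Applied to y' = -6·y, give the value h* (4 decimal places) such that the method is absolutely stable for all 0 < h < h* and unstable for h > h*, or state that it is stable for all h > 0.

(-18.0000,0); λ=-6 ⇒ h* = (18)/6 = 3.0000.

Test eqn y'=λy, z=hλ:
  y_{n+1} = y_n + z·[5/9·y_n + 4/9·y_{n+1}] ⇒ (1 − 4/9z)y_{n+1} = (1 + 5/9z)y_n
  so R(z) = (1 + 5/9z)/(1 − 4/9z).

Solve |R(x)|<1 on ℝ⁻.
x=-0.54: |R|=0.5645
R=−1: 1+5/9x = −1+4/9x ⇒ -1/9x=2 ⇒ x=2/(-1/9)=-18.0000
Confirm numerically:
  x=-15.573: |R|=0.96596 <1
  x=-11.169: |R|=0.87274 <1
  x=-9.291: |R|=0.81135 <1
  x=-7.342: |R|=0.72222 <1
  x=-18.400: |R|=1.00484 >1
  x=-18.386: |R|=1.00468 >1
  x=-18.292: |R|=1.00355 >1
Stable set (-18.0000, 0).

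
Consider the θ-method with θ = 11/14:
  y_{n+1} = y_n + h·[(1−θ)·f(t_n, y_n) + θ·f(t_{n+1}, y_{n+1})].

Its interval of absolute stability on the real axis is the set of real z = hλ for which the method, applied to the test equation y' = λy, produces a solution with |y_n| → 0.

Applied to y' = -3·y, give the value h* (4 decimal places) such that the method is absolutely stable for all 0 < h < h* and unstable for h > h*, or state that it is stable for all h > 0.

With y'=λy (z=hλ):
  y_{n+1} = y_n + z·[3/14·y_n + 11/14·y_{n+1}] ⇒ (1 − 11/14z)y_{n+1} = (1 + 3/14z)y_n
  ⇒ R(z) = (1 + 3/14z)/(1 − 11/14z).

Boundary: |R(x)|=1, x<0.
x=-1.56: |R|=0.2991
x=-2: |R|=0.2222
x=-10: |R|=0.1290
x=-100: |R|=0.2567
θ=11/14≥1/2 ⇒ |1+3/14x|<|1−11/14x| ∀x<0 ⇒ interval (−∞,0).

unbounded; (−∞, 0). Any h>0 works for λ=-3.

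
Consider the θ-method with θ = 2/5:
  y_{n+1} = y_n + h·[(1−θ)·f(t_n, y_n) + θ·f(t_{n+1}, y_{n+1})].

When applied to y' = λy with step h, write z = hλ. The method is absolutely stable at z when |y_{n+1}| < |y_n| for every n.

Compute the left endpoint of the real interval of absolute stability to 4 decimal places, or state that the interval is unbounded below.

left endpoint -10.0000.

On y'=λy, z=hλ:
  y_{n+1} = y_n + z·[3/5·y_n + 2/5·y_{n+1}] ⇒ (1 − 2/5z)y_{n+1} = (1 + 3/5z)y_n
  Hence R(z) = (1 + 3/5z)/(1 − 2/5z).

Solve |R(x)|<1 on ℝ⁻.
x=-0.92: |R|=0.3275
R=−1: 1+3/5x = −1+2/5x ⇒ -1/5x=2 ⇒ x=2/(-1/5)=-10.0000
Confirm numerically:
  x=-9.242: |R|=0.96772 <1
  x=-7.032: |R|=0.84431 <1
  x=-5.615: |R|=0.72982 <1
  x=-5.592: |R|=0.72763 <1
  x=-10.473: |R|=1.01823 >1
  x=-10.465: |R|=1.01793 >1
  x=-10.092: |R|=1.00365 >1
Interval (-10.0000, 0).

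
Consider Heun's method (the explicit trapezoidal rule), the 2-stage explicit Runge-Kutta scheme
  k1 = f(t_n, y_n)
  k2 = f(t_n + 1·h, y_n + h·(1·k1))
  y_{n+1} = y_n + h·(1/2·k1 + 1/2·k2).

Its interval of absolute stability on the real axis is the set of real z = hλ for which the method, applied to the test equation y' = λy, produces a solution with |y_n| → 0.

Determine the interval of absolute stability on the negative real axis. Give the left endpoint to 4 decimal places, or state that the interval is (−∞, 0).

On y'=λy, z=hλ:
  order 2, 2-stage ⇒ R(z)=1+z+z^2/2
  (e.g. R(-1.6)=0.68000, |R|=0.68000)

Solve |R(x)|<1 on ℝ⁻.
x=-1.6: |R|=0.6800
|R(-1.08)|=0.5032 |R(-0.64)|=0.5648 |R(-0.51)|=0.6200
Bisect:
  x_lo=-2.4002 |R|=1.4803  x_hi=-0.3741 |R|=0.6958
  mid=-1.38717 |R|=0.57495 →hi
  mid=-1.89368 |R|=0.89933 →hi
  mid=-2.14693 |R|=1.15772 →lo
  mid=-2.02030 |R|=1.02051 →lo
  mid=-1.95699 |R|=0.95791 →hi
  mid=-1.98865 |R|=0.98871 →hi
  mid=-2.00447 |R|=1.00448 →lo
  ...
  [-2.00002,-1.99990] ⇒ x*=-2.0000
Interval (-2.0000, 0).

z∈(-2.0000,0).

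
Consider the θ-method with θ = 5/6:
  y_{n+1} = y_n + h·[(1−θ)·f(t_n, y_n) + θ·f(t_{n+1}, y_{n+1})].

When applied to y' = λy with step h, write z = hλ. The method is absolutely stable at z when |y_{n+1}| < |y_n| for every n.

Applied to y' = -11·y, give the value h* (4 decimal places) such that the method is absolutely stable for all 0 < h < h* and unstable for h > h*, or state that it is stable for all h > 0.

unbounded; (−∞, 0). Any h>0 works for λ=-11.

With y'=λy (z=hλ):
  y_{n+1} = y_n + z·[1/6·y_n + 5/6·y_{n+1}] ⇒ (1 − 5/6z)y_{n+1} = (1 + 1/6z)y_n
  R(z) = (1 + 1/6z)/(1 − 5/6z).

Find x<0 with |R(x)|<1.
x=-1.18: |R|=0.4050
x=-2: |R|=0.2500
x=-10: |R|=0.0714
x=-100: |R|=0.1858
θ=5/6≥1/2 ⇒ |1+1/6x|<|1−5/6x| ∀x<0 ⇒ stable on all of ℝ⁻.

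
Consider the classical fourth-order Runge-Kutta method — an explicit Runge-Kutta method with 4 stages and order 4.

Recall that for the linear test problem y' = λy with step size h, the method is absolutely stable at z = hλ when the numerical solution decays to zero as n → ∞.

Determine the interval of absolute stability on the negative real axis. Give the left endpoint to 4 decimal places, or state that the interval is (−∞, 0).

With y'=λy (z=hλ):
  order 4, 4-stage ⇒ R(z)=1+z+z^2/2+z^3/6+z^4/24
  (e.g. R(-0.3)=0.74084, |R|=0.74084)

Find x<0 with |R(x)|<1.
x=-0.3: |R|=0.7408
|R(-1.87)|=0.2981 |R(-1.75)|=0.2788 |R(-1.71)|=0.2749
Bisect:
  x_lo=-3.4685 |R|=2.6227  x_hi=-0.3303 |R|=0.7187
  mid=-1.89942 |R|=0.30470 →hi
  mid=-2.68396 |R|=0.85767 →hi
  mid=-3.07623 |R|=1.53488 →lo
  mid=-2.88010 |R|=1.15260 →lo
  mid=-2.78203 |R|=0.99509 →hi
  mid=-2.83106 |R|=1.07123 →lo
  mid=-2.80654 |R|=1.03252 →lo
  ...
  [-2.78548,-2.78528] ⇒ x*=-2.7853
Stable set (-2.7853, 0).

(-2.7853, 0).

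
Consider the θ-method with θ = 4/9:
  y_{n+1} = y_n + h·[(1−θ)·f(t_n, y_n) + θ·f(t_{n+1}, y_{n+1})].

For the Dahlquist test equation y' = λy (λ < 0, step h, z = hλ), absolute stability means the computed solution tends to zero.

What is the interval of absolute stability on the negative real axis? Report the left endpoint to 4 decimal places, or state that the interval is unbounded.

z∈(-18.0000,0).

With y'=λy (z=hλ):
  y_{n+1} = y_n + z·[5/9·y_n + 4/9·y_{n+1}] ⇒ (1 − 4/9z)y_{n+1} = (1 + 5/9z)y_n
  ⇒ R(z) = (1 + 5/9z)/(1 − 4/9z).

Boundary: |R(x)|=1, x<0.
x=-0.99: |R|=0.3125
R=−1: 1+5/9x = −1+4/9x ⇒ -1/9x=2 ⇒ x=2/(-1/9)=-18.0000
Confirm numerically:
  x=-17.919: |R|=0.99900 <1
  x=-12.981: |R|=0.91762 <1
  x=-8.844: |R|=0.79367 <1
  x=-18.084: |R|=1.00103 >1
  x=-18.026: |R|=1.00032 >1
So |R|<1 on (-18.0000, 0).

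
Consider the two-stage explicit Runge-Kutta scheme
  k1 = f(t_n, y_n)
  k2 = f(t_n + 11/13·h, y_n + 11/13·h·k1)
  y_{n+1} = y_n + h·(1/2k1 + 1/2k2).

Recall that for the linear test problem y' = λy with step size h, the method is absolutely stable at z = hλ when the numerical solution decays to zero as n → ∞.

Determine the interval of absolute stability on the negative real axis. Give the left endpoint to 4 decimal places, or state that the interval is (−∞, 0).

On y'=λy, z=hλ:
  k1=λy_n ⇒ h·k1=z·y_n;  k2=λ(1+11/13z)y_n ⇒ h·k2=z(1+11/13z)y_n
  y_{n+1}/y_n = 1 + 1/2z + 1/2z(1+11/13z) = 1 + z + 11/26z²
  so R(z) = 1 + z + 11/26z².

Solve |R(x)|<1 on ℝ⁻.
x=-0.58: |R|=0.5623
R=1: x+11/26x²=0 ⇒ x=−26/11=-2.3636; min R=1−1/(4·11/26)=0.4091>−1
Confirm numerically:
  x=-1.881: |R|=0.61591 <1
  x=-1.814: |R|=0.57818 <1
  x=-1.618: |R|=0.48958 <1
  x=-1.617: |R|=0.48921 <1
  x=-2.944: |R|=1.72287 >1
  x=-2.467: |R|=1.10788 >1
Interval (-2.3636, 0).

z∈(-2.3636,0).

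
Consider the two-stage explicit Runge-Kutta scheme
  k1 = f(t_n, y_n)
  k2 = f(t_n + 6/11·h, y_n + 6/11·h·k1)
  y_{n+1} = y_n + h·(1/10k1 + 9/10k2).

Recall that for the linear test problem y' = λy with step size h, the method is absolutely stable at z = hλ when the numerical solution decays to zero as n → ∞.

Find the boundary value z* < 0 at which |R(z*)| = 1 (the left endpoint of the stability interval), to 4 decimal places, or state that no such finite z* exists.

z* = -2.0370.

Set f=λy, z=hλ:
  k1=λy_n ⇒ h·k1=z·y_n;  k2=λ(1+6/11z)y_n ⇒ h·k2=z(1+6/11z)y_n
  y_{n+1}/y_n = 1 + 1/10z + 9/10z(1+6/11z) = 1 + z + 27/55z²
  Hence R(z) = 1 + z + 27/55z².

Find x<0 with |R(x)|<1.
x=-0.42: |R|=0.6666
R=1: x+27/55x²=0 ⇒ x=−55/27=-2.0370; min R=1−1/(4·27/55)=0.4907>−1
Confirm numerically:
  x=-1.425: |R|=0.57185 <1
  x=-1.092: |R|=0.49339 <1
  x=-1.010: |R|=0.49078 <1
  x=-0.895: |R|=0.49823 <1
  x=-2.543: |R|=1.63163 >1
  x=-2.215: |R|=1.19351 >1
Stable set (-2.0370, 0).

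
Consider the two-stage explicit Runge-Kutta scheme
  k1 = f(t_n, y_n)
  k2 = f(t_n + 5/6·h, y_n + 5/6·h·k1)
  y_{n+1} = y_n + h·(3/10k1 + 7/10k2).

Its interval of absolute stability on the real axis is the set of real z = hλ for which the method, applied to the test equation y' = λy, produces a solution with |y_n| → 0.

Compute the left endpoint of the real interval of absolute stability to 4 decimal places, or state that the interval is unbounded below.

left endpoint -1.7143.

With y'=λy (z=hλ):
  k1=λy_n ⇒ h·k1=z·y_n;  k2=λ(1+5/6z)y_n ⇒ h·k2=z(1+5/6z)y_n
  y_{n+1}/y_n = 1 + 3/10z + 7/10z(1+5/6z) = 1 + z + 7/12z²
  so R(z) = 1 + z + 7/12z².

Boundary: |R(x)|=1, x<0.
x=-0.3: |R|=0.7525
R=1: x+7/12x²=0 ⇒ x=−12/7=-1.7143; min R=1−1/(4·7/12)=0.5714>−1
Confirm numerically:
  x=-1.493: |R|=0.80728 <1
  x=-1.237: |R|=0.65560 <1
  x=-0.975: |R|=0.57953 <1
  x=-2.129: |R|=1.51504 >1
  x=-1.992: |R|=1.32270 >1
Interval (-1.7143, 0).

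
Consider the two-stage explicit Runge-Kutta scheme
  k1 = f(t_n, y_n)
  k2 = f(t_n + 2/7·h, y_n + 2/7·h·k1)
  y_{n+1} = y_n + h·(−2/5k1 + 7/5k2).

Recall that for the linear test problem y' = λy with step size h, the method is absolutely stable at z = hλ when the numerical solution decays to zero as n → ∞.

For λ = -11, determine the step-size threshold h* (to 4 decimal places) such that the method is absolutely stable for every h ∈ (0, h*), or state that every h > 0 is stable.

(-2.5000,0); λ=-11 ⇒ h* = (5/2)/11 = 0.2273.

On y'=λy, z=hλ:
  k1=λy_n ⇒ h·k1=z·y_n;  k2=λ(1+2/7z)y_n ⇒ h·k2=z(1+2/7z)y_n
  y_{n+1}/y_n = 1 − 2/5z + 7/5z(1+2/7z) = 1 + z + 2/5z²
  Hence R(z) = 1 + z + 2/5z².

Boundary: |R(x)|=1, x<0.
x=-0.33: |R|=0.7136
R=1: x+2/5x²=0 ⇒ x=−5/2=-2.5000; min R=1−1/(4·2/5)=0.3750>−1
Confirm numerically:
  x=-2.454: |R|=0.95485 <1
  x=-2.407: |R|=0.91046 <1
  x=-1.756: |R|=0.47741 <1
  x=-2.687: |R|=1.20099 >1
  x=-2.532: |R|=1.03241 >1
So |R|<1 on (-2.5000, 0).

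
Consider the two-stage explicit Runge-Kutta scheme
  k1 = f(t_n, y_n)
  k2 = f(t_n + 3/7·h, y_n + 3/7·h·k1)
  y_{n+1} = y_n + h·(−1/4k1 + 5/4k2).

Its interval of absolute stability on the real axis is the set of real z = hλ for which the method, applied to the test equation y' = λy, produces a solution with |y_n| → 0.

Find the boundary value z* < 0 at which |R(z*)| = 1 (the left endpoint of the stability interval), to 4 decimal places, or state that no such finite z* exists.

On y'=λy, z=hλ:
  k1=λy_n ⇒ h·k1=z·y_n;  k2=λ(1+3/7z)y_n ⇒ h·k2=z(1+3/7z)y_n
  y_{n+1}/y_n = 1 − 1/4z + 5/4z(1+3/7z) = 1 + z + 15/28z²
  R(z) = 1 + z + 15/28z².

Solve |R(x)|<1 on ℝ⁻.
x=-0.79: |R|=0.5443
R=1: x+15/28x²=0 ⇒ x=−28/15=-1.8667; min R=1−1/(4·15/28)=0.5333>−1
Confirm numerically:
  x=-1.795: |R|=0.93108 <1
  x=-1.372: |R|=0.63642 <1
  x=-1.302: |R|=0.60614 <1
  x=-1.156: |R|=0.55989 <1
  x=-2.114: |R|=1.28010 >1
  x=-2.000: |R|=1.14286 >1
Stable set (-1.8667, 0).

z* = -1.8667.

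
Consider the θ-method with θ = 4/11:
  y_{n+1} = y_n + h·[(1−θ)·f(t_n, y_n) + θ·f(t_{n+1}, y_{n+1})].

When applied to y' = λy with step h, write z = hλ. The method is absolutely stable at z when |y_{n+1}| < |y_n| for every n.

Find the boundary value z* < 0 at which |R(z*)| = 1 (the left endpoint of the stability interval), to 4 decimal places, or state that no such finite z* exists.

Set f=λy, z=hλ:
  y_{n+1} = y_n + z·[7/11·y_n + 4/11·y_{n+1}] ⇒ (1 − 4/11z)y_{n+1} = (1 + 7/11z)y_n
  Hence R(z) = (1 + 7/11z)/(1 − 4/11z).

Solve |R(x)|<1 on ℝ⁻.
x=-0.59: |R|=0.5142
R=−1: 1+7/11x = −1+4/11x ⇒ -3/11x=2 ⇒ x=2/(-3/11)=-7.3333
Confirm numerically:
  x=-7.255: |R|=0.99413 <1
  x=-6.384: |R|=0.92205 <1
  x=-4.660: |R|=0.72942 <1
  x=-3.197: |R|=0.47835 <1
  x=-7.830: |R|=1.03521 >1
  x=-7.646: |R|=1.02256 >1
  x=-7.591: |R|=1.01869 >1
So |R|<1 on (-7.3333, 0).

z* = -7.3333.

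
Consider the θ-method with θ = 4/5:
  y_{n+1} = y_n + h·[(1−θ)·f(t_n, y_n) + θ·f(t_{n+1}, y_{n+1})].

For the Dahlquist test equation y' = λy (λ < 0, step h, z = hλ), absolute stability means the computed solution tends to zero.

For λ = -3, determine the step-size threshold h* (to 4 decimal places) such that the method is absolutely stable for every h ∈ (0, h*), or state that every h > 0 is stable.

unbounded; (−∞, 0). Any h>0 works for λ=-3.

Test eqn y'=λy, z=hλ:
  y_{n+1} = y_n + z·[1/5·y_n + 4/5·y_{n+1}] ⇒ (1 − 4/5z)y_{n+1} = (1 + 1/5z)y_n
  ⇒ R(z) = (1 + 1/5z)/(1 − 4/5z).

Find x<0 with |R(x)|<1.
x=-1.58: |R|=0.3021
x=-2: |R|=0.2308
x=-10: |R|=0.1111
x=-100: |R|=0.2346
θ=4/5≥1/2 ⇒ |1+1/5x|<|1−4/5x| ∀x<0 ⇒ unbounded interval.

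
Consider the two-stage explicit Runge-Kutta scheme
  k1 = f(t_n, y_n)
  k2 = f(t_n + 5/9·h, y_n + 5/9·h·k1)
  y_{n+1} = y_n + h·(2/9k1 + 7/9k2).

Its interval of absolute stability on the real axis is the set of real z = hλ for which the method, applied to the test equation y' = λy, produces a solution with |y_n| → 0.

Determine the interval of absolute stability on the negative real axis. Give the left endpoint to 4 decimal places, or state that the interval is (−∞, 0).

On y'=λy, z=hλ:
  k1=λy_n ⇒ h·k1=z·y_n;  k2=λ(1+5/9z)y_n ⇒ h·k2=z(1+5/9z)y_n
  y_{n+1}/y_n = 1 + 2/9z + 7/9z(1+5/9z) = 1 + z + 35/81z²
  R(z) = 1 + z + 35/81z².

Need |R(x)|<1, x<0.
x=-0.76: |R|=0.4896
R=1: x+35/81x²=0 ⇒ x=−81/35=-2.3143; min R=1−1/(4·35/81)=0.4214>−1
Confirm numerically:
  x=-2.122: |R|=0.82369 <1
  x=-1.860: |R|=0.63489 <1
  x=-1.560: |R|=0.49156 <1
  x=-1.329: |R|=0.43419 <1
  x=-2.539: |R|=1.24653 >1
  x=-2.446: |R|=1.13921 >1
  x=-2.385: |R|=1.07287 >1
Interval (-2.3143, 0).

(-2.3143, 0).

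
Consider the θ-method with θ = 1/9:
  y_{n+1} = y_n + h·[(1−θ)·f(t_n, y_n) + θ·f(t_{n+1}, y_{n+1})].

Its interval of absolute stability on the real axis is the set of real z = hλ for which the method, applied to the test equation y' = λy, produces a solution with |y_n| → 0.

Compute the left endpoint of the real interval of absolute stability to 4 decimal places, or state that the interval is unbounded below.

Test eqn y'=λy, z=hλ:
  y_{n+1} = y_n + z·[8/9·y_n + 1/9·y_{n+1}] ⇒ (1 − 1/9z)y_{n+1} = (1 + 8/9z)y_n
  so R(z) = (1 + 8/9z)/(1 − 1/9z).

Need |R(x)|<1, x<0.
x=-0.89: |R|=0.1901
R=−1: 1+8/9x = −1+1/9x ⇒ -7/9x=2 ⇒ x=2/(-7/9)=-2.5714
Confirm numerically:
  x=-2.437: |R|=0.91772 <1
  x=-2.129: |R|=0.72172 <1
  x=-2.069: |R|=0.68227 <1
  x=-1.685: |R|=0.41928 <1
  x=-2.638: |R|=1.04004 >1
  x=-2.627: |R|=1.03346 >1
So |R|<1 on (-2.5714, 0).

z* = -2.5714.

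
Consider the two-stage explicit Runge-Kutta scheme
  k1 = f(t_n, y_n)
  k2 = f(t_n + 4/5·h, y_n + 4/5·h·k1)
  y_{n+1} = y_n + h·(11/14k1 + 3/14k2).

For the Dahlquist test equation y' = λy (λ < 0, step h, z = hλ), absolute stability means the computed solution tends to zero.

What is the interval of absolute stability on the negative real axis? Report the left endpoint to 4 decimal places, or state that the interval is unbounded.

(-5.8333, 0).

On y'=λy, z=hλ:
  k1=λy_n ⇒ h·k1=z·y_n;  k2=λ(1+4/5z)y_n ⇒ h·k2=z(1+4/5z)y_n
  y_{n+1}/y_n = 1 + 11/14z + 3/14z(1+4/5z) = 1 + z + 6/35z²
  so R(z) = 1 + z + 6/35z².

Solve |R(x)|<1 on ℝ⁻.
x=-1.63: |R|=0.1745
R=1: x+6/35x²=0 ⇒ x=−35/6=-5.8333; min R=1−1/(4·6/35)=-0.4583>−1
Confirm numerically:
  x=-5.740: |R|=0.90816 <1
  x=-4.961: |R|=0.25812 <1
  x=-4.885: |R|=0.20584 <1
  x=-4.830: |R|=0.16924 <1
  x=-6.429: |R|=1.65649 >1
  x=-5.867: |R|=1.03386 >1
Interval (-5.8333, 0).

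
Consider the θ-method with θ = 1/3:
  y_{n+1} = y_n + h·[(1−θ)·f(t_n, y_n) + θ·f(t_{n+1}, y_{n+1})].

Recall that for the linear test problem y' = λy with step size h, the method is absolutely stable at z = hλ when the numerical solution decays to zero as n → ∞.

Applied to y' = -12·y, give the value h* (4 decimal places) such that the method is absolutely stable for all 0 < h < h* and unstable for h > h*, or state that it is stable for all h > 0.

(-6.0000,0); λ=-12 ⇒ h* = (6)/12 = 0.5000.

Test eqn y'=λy, z=hλ:
  y_{n+1} = y_n + z·[2/3·y_n + 1/3·y_{n+1}] ⇒ (1 − 1/3z)y_{n+1} = (1 + 2/3z)y_n
  so R(z) = (1 + 2/3z)/(1 − 1/3z).

Need |R(x)|<1, x<0.
x=-0.65: |R|=0.4658
R=−1: 1+2/3x = −1+1/3x ⇒ -1/3x=2 ⇒ x=2/(-1/3)=-6.0000
Confirm numerically:
  x=-5.038: |R|=0.88032 <1
  x=-3.860: |R|=0.68805 <1
  x=-3.727: |R|=0.66211 <1
  x=-3.369: |R|=0.58691 <1
  x=-6.282: |R|=1.03038 >1
  x=-6.161: |R|=1.01757 >1
Stable set (-6.0000, 0).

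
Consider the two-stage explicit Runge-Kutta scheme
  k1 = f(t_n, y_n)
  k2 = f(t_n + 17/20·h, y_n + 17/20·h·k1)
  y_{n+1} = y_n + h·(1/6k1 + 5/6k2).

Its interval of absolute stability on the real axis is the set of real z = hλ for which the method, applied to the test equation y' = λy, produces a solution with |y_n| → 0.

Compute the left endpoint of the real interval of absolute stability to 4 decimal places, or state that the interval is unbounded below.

On y'=λy, z=hλ:
  k1=λy_n ⇒ h·k1=z·y_n;  k2=λ(1+17/20z)y_n ⇒ h·k2=z(1+17/20z)y_n
  y_{n+1}/y_n = 1 + 1/6z + 5/6z(1+17/20z) = 1 + z + 17/24z²
  R(z) = 1 + z + 17/24z².

Boundary: |R(x)|=1, x<0.
x=-0.86: |R|=0.6639
R=1: x+17/24x²=0 ⇒ x=−24/17=-1.4118; min R=1−1/(4·17/24)=0.6471>−1
Confirm numerically:
  x=-1.167: |R|=0.79767 <1
  x=-1.165: |R|=0.79637 <1
  x=-0.942: |R|=0.68655 <1
  x=-0.623: |R|=0.65192 <1
  x=-1.990: |R|=1.81507 >1
  x=-1.804: |R|=1.50121 >1
So |R|<1 on (-1.4118, 0).

z* = -1.4118.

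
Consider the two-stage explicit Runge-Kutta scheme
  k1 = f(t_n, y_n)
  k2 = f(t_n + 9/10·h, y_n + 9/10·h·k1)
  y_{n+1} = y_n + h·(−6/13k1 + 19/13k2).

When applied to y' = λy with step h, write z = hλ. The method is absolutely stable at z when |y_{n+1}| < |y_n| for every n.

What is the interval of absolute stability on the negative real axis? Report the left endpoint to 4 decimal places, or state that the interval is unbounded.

(-0.7602, 0).

On y'=λy, z=hλ:
  k1=λy_n ⇒ h·k1=z·y_n;  k2=λ(1+9/10z)y_n ⇒ h·k2=z(1+9/10z)y_n
  y_{n+1}/y_n = 1 − 6/13z + 19/13z(1+9/10z) = 1 + z + 171/130z²
  Hence R(z) = 1 + z + 171/130z².

Need |R(x)|<1, x<0.
x=-0.86: |R|=1.1129
R=1: x+171/130x²=0 ⇒ x=−130/171=-0.7602; min R=1−1/(4·171/130)=0.8099>−1
Confirm numerically:
  x=-0.705: |R|=0.94878 <1
  x=-0.545: |R|=0.84570 <1
  x=-0.515: |R|=0.83387 <1
  x=-1.345: |R|=2.03456 >1
  x=-1.175: |R|=1.64105 >1
Interval (-0.7602, 0).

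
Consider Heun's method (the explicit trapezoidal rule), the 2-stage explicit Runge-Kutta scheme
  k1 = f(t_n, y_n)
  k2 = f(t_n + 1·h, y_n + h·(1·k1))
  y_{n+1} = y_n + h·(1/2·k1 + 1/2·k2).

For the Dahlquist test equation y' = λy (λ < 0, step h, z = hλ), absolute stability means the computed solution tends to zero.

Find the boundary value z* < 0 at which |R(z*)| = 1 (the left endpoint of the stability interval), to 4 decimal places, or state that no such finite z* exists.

On y'=λy, z=hλ:
  order 2, 2-stage ⇒ R(z)=1+z+z^2/2
  (e.g. R(-1.59)=0.67405, |R|=0.67405)

Boundary: |R(x)|=1, x<0.
x=-1.59: |R|=0.6741
|R(-1.92)|=0.9232 |R(-1.79)|=0.8121 |R(-1.68)|=0.7312
Bisect:
  x_lo=-2.5183 |R|=1.6527  x_hi=-0.2819 |R|=0.7579
  mid=-1.40010 |R|=0.58004 →hi
  mid=-1.95921 |R|=0.96004 →hi
  mid=-2.23877 |R|=1.26727 →lo
  mid=-2.09899 |R|=1.10389 →lo
  mid=-2.02910 |R|=1.02952 →lo
  mid=-1.99416 |R|=0.99417 →hi
  mid=-2.01163 |R|=1.01170 →lo
  mid=-2.00289 |R|=1.00290 →lo
  mid=-1.99852 |R|=0.99853 →hi
  ...
  [-2.00003,-1.99989] ⇒ x*=-2.0000
Stable set (-2.0000, 0).

left endpoint -2.0000.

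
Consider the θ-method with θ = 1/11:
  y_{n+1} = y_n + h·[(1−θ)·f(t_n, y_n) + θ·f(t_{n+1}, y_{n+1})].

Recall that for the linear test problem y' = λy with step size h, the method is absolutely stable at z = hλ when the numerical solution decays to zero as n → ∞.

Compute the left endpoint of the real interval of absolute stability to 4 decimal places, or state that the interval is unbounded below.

z* = -2.4444.

On y'=λy, z=hλ:
  y_{n+1} = y_n + z·[10/11·y_n + 1/11·y_{n+1}] ⇒ (1 − 1/11z)y_{n+1} = (1 + 10/11z)y_n
  so R(z) = (1 + 10/11z)/(1 − 1/11z).

Boundary: |R(x)|=1, x<0.
x=-1.38: |R|=0.2262
R=−1: 1+10/11x = −1+1/11x ⇒ -9/11x=2 ⇒ x=2/(-9/11)=-2.4444
Confirm numerically:
  x=-2.351: |R|=0.93701 <1
  x=-2.334: |R|=0.92545 <1
  x=-1.611: |R|=0.40520 <1
  x=-1.195: |R|=0.07790 <1
  x=-2.987: |R|=1.34911 >1
  x=-2.836: |R|=1.25470 >1
  x=-2.785: |R|=1.22234 >1
So |R|<1 on (-2.4444, 0).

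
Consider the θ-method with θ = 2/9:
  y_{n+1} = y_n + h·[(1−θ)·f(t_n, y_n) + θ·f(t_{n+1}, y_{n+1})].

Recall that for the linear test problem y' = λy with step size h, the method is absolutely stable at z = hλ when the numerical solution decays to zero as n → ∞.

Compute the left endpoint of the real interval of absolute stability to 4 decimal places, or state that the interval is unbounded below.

Set f=λy, z=hλ:
  y_{n+1} = y_n + z·[7/9·y_n + 2/9·y_{n+1}] ⇒ (1 − 2/9z)y_{n+1} = (1 + 7/9z)y_n
  Hence R(z) = (1 + 7/9z)/(1 − 2/9z).

Find x<0 with |R(x)|<1.
x=-0.9: |R|=0.2500
R=−1: 1+7/9x = −1+2/9x ⇒ -5/9x=2 ⇒ x=2/(-5/9)=-3.6000
Confirm numerically:
  x=-2.807: |R|=0.72868 <1
  x=-2.771: |R|=0.71496 <1
  x=-1.586: |R|=0.17269 <1
  x=-1.507: |R|=0.12893 <1
  x=-3.827: |R|=1.06815 >1
  x=-3.804: |R|=1.06142 >1
Stable set (-3.6000, 0).

z* = -3.6000.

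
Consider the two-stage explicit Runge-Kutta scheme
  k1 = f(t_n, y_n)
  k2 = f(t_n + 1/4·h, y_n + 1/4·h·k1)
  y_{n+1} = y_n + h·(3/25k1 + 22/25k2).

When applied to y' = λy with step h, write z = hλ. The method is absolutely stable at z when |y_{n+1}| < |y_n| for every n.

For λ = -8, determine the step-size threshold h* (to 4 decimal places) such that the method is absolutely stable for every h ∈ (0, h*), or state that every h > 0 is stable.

(-4.5455,0); λ=-8 ⇒ h* = (50/11)/8 = 0.5682.

With y'=λy (z=hλ):
  k1=λy_n ⇒ h·k1=z·y_n;  k2=λ(1+1/4z)y_n ⇒ h·k2=z(1+1/4z)y_n
  y_{n+1}/y_n = 1 + 3/25z + 22/25z(1+1/4z) = 1 + z + 11/50z²
  so R(z) = 1 + z + 11/50z².

Find x<0 with |R(x)|<1.
x=-0.38: |R|=0.6518
R=1: x+11/50x²=0 ⇒ x=−50/11=-4.5455; min R=1−1/(4·11/50)=-0.1364>−1
Confirm numerically:
  x=-3.702: |R|=0.31306 <1
  x=-3.202: |R|=0.05362 <1
  x=-2.875: |R|=0.05656 <1
  x=-2.599: |R|=0.11294 <1
  x=-4.939: |R|=1.42762 >1
  x=-4.782: |R|=1.24886 >1
  x=-4.665: |R|=1.12269 >1
Stable set (-4.5455, 0).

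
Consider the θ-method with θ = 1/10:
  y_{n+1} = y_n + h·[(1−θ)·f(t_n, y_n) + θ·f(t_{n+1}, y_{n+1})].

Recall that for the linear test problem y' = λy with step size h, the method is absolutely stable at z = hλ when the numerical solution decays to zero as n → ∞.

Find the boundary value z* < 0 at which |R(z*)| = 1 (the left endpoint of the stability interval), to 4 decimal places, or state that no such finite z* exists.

left endpoint -2.5000.

On y'=λy, z=hλ:
  y_{n+1} = y_n + z·[9/10·y_n + 1/10·y_{n+1}] ⇒ (1 − 1/10z)y_{n+1} = (1 + 9/10z)y_n
  so R(z) = (1 + 9/10z)/(1 − 1/10z).

Boundary: |R(x)|=1, x<0.
x=-0.87: |R|=0.1996
R=−1: 1+9/10x = −1+1/10x ⇒ -4/5x=2 ⇒ x=2/(-4/5)=-2.5000
Confirm numerically:
  x=-1.787: |R|=0.51608 <1
  x=-1.721: |R|=0.46830 <1
  x=-1.644: |R|=0.41189 <1
  x=-2.977: |R|=1.29406 >1
  x=-2.938: |R|=1.27083 >1
So |R|<1 on (-2.5000, 0).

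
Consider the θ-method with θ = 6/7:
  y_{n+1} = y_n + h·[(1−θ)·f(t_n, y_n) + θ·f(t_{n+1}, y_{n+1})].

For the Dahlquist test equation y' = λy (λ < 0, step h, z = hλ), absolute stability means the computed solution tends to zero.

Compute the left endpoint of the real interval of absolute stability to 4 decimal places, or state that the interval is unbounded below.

unbounded; (−∞, 0).

With y'=λy (z=hλ):
  y_{n+1} = y_n + z·[1/7·y_n + 6/7·y_{n+1}] ⇒ (1 − 6/7z)y_{n+1} = (1 + 1/7z)y_n
  so R(z) = (1 + 1/7z)/(1 − 6/7z).

Solve |R(x)|<1 on ℝ⁻.
x=-0.33: |R|=0.7428
x=-2: |R|=0.2632
x=-10: |R|=0.0448
x=-100: |R|=0.1532
θ=6/7≥1/2 ⇒ |1+1/7x|<|1−6/7x| ∀x<0 ⇒ stable on all of ℝ⁻.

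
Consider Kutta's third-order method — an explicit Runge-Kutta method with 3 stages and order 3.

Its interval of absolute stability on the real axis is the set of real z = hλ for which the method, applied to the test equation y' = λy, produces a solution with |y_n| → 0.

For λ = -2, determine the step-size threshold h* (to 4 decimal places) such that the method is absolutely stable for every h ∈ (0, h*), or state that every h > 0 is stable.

On y'=λy, z=hλ:
  order 3, 3-stage ⇒ R(z)=1+z+z^2/2+z^3/6
  (e.g. R(-1.09)=0.28821, |R|=0.28821)

Solve |R(x)|<1 on ℝ⁻.
x=-1.09: |R|=0.2882
|R(-2.9)|=1.7598 |R(-2.33)|=0.7238 |R(-1.23)|=0.2163
Bisect:
  x_lo=-3.2771 |R|=2.7731  x_hi=-0.2520 |R|=0.7771
  mid=-1.76456 |R|=0.12344 →hi
  mid=-2.52083 |R|=1.01334 →lo
  mid=-2.14270 |R|=0.48669 →hi
  mid=-2.33176 |R|=0.72621 →hi
  mid=-2.42629 |R|=0.86340 →hi
  mid=-2.47356 |R|=0.93672 →hi
  mid=-2.49719 |R|=0.97461 →hi
  mid=-2.50901 |R|=0.99387 →hi
  mid=-2.51492 |R|=1.00358 →lo
  mid=-2.51196 |R|=0.99872 →hi
  ...
  [-2.51289,-2.51270] ⇒ x*=-2.5127
Interval (-2.5127, 0).

(-2.5127,0); λ=-2 ⇒ h* = 1.2564.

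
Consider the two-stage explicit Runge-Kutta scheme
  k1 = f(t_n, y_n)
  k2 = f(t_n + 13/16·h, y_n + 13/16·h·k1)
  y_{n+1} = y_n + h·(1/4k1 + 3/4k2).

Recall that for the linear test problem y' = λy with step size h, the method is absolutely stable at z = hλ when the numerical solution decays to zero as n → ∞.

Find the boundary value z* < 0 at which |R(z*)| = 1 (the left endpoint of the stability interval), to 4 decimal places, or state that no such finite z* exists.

left endpoint -1.6410.

Test eqn y'=λy, z=hλ:
  k1=λy_n ⇒ h·k1=z·y_n;  k2=λ(1+13/16z)y_n ⇒ h·k2=z(1+13/16z)y_n
  y_{n+1}/y_n = 1 + 1/4z + 3/4z(1+13/16z) = 1 + z + 39/64z²
  ⇒ R(z) = 1 + z + 39/64z².

Find x<0 with |R(x)|<1.
x=-0.65: |R|=0.6075
R=1: x+39/64x²=0 ⇒ x=−64/39=-1.6410; min R=1−1/(4·39/64)=0.5897>−1
Confirm numerically:
  x=-1.574: |R|=0.93571 <1
  x=-1.107: |R|=0.63976 <1
  x=-0.821: |R|=0.58974 <1
  x=-2.080: |R|=1.55640 >1
  x=-1.881: |R|=1.27507 >1
Stable set (-1.6410, 0).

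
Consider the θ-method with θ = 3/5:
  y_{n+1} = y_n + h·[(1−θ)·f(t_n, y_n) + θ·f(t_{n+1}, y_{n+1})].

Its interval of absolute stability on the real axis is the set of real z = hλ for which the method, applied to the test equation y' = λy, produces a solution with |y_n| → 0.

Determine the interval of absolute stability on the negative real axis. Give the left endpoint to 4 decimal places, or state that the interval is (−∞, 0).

interval (−∞, 0).

With y'=λy (z=hλ):
  y_{n+1} = y_n + z·[2/5·y_n + 3/5·y_{n+1}] ⇒ (1 − 3/5z)y_{n+1} = (1 + 2/5z)y_n
  R(z) = (1 + 2/5z)/(1 − 3/5z).

Need |R(x)|<1, x<0.
x=-1.36: |R|=0.2511
x=-2: |R|=0.0909
x=-10: |R|=0.4286
x=-100: |R|=0.6393
θ=3/5≥1/2 ⇒ |1+2/5x|<|1−3/5x| ∀x<0 ⇒ stable on all of ℝ⁻.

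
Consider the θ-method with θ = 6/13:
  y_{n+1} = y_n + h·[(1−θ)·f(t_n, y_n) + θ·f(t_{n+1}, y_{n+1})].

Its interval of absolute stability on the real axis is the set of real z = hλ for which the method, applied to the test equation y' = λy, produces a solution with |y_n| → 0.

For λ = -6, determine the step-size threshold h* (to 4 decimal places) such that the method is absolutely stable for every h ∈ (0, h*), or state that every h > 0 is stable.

(-26.0000,0); λ=-6 ⇒ h* = (26)/6 = 4.3333.

On y'=λy, z=hλ:
  y_{n+1} = y_n + z·[7/13·y_n + 6/13·y_{n+1}] ⇒ (1 − 6/13z)y_{n+1} = (1 + 7/13z)y_n
  R(z) = (1 + 7/13z)/(1 − 6/13z).

Solve |R(x)|<1 on ℝ⁻.
x=-1.76: |R|=0.0289
R=−1: 1+7/13x = −1+6/13x ⇒ -1/13x=2 ⇒ x=2/(-1/13)=-26.0000
Confirm numerically:
  x=-20.003: |R|=0.95492 <1
  x=-18.131: |R|=0.93539 <1
  x=-16.187: |R|=0.91089 <1
  x=-14.997: |R|=0.89316 <1
  x=-26.490: |R|=1.00285 >1
  x=-26.377: |R|=1.00220 >1
  x=-26.210: |R|=1.00123 >1
So |R|<1 on (-26.0000, 0).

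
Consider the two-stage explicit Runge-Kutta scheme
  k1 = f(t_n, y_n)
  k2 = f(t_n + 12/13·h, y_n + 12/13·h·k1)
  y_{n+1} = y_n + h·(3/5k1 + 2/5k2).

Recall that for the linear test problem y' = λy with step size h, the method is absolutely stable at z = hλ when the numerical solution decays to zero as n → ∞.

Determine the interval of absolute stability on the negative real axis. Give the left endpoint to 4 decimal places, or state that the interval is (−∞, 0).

(-2.7083, 0).

On y'=λy, z=hλ:
  k1=λy_n ⇒ h·k1=z·y_n;  k2=λ(1+12/13z)y_n ⇒ h·k2=z(1+12/13z)y_n
  y_{n+1}/y_n = 1 + 3/5z + 2/5z(1+12/13z) = 1 + z + 24/65z²
  Hence R(z) = 1 + z + 24/65z².

Boundary: |R(x)|=1, x<0.
x=-0.59: |R|=0.5385
R=1: x+24/65x²=0 ⇒ x=−65/24=-2.7083; min R=1−1/(4·24/65)=0.3229>−1
Confirm numerically:
  x=-2.456: |R|=0.77118 <1
  x=-1.879: |R|=0.42462 <1
  x=-1.548: |R|=0.33679 <1
  x=-3.169: |R|=1.53902 >1
  x=-3.143: |R|=1.50443 >1
  x=-3.045: |R|=1.37852 >1
Interval (-2.7083, 0).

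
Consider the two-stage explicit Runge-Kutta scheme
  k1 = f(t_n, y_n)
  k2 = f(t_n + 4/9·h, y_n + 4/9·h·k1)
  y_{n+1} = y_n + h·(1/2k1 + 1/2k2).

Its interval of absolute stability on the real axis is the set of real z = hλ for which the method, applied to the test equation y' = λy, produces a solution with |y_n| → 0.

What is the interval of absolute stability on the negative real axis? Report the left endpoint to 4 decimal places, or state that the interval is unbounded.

On y'=λy, z=hλ:
  k1=λy_n ⇒ h·k1=z·y_n;  k2=λ(1+4/9z)y_n ⇒ h·k2=z(1+4/9z)y_n
  y_{n+1}/y_n = 1 + 1/2z + 1/2z(1+4/9z) = 1 + z + 2/9z²
  so R(z) = 1 + z + 2/9z².

Boundary: |R(x)|=1, x<0.
x=-1.73: |R|=0.0649
R=1: x+2/9x²=0 ⇒ x=−9/2=-4.5000; min R=1−1/(4·2/9)=-0.1250>−1
Confirm numerically:
  x=-4.279: |R|=0.78985 <1
  x=-3.719: |R|=0.35455 <1
  x=-3.399: |R|=0.16838 <1
  x=-5.031: |R|=1.59366 >1
  x=-4.995: |R|=1.54945 >1
Interval (-4.5000, 0).

z∈(-4.5000,0).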